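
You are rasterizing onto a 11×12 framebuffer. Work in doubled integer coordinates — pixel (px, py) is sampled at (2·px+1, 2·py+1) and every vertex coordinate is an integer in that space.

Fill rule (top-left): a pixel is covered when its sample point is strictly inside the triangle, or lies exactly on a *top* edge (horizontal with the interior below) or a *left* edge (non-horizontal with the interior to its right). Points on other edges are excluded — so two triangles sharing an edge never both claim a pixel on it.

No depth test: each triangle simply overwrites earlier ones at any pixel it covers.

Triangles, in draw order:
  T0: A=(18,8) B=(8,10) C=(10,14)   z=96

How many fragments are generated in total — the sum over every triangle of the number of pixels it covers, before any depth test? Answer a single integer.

T0:
  2·area = 44  (B↔C swapped to make it positive)
  edge (18, 8)→(10, 14): d=(-8,6) right/bottom  bias=-1
  edge (10, 14)→(8, 10): d=(-2,-4) top-left  bias=+0
  edge (8, 10)→(18, 8): d=(10,-2) top-left  bias=+0
    (6,4)@(13, 9): e=[22,22,0] → X  [on edge]
    (7,4)@(15, 9): e=[10,30,4] → X
    (8,4)@(17, 9): e=[-2,38,8] → .
    (1,5)@(3, 11): e=[66,-22,0] → .  [on edge]
    (4,5)@(9, 11): e=[30,2,12] → X
    (5,5)@(11, 11): e=[18,10,16] → X
    (7,5)@(15, 11): e=[-6,26,24] → .
    (4,6)@(9, 13): e=[14,-2,32] → .
    (5,6)@(11, 13): e=[2,6,36] → X
    (6,6)@(13, 13): e=[-10,14,40] → .
    (5,7)@(11, 15): e=[-14,2,56] → .
  covered (6 px):
    . . . . . . . . . . .
    . . . . . . . . . . .
    . . . . . . . . . . .
    . . . . . . . . . . .
    . . . . . . X X . . .
    . . . . X X X . . . .
    . . . . . X . . . . .
    . . . . . . . . . . .
    . . . . . . . . . . .
    . . . . . . . . . . .
    . . . . . . . . . . .
    . . . . . . . . . . .

Final: 6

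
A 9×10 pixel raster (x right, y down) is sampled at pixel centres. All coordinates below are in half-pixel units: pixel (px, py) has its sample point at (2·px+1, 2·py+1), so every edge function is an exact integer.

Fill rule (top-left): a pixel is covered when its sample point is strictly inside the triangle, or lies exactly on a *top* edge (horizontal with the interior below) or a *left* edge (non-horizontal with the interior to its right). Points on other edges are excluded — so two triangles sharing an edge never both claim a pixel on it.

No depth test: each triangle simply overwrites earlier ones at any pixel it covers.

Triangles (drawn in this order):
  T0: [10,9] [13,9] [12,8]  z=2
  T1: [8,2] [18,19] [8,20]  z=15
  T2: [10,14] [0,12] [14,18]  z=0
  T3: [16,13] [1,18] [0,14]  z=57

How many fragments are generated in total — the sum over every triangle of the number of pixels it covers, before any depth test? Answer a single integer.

T0:
  2·area = 3  (B↔C swapped to make it positive)
  edge (10, 9)→(12, 8): d=(2,-1) top-left  bias=+0
  edge (12, 8)→(13, 9): d=(1,1) right/bottom  bias=-1
  edge (13, 9)→(10, 9): d=(-3,0) right/bottom  bias=-1
    (2,0)@(5, 1): e=[-21,0,24] → ·  [on edge]
    (3,1)@(7, 3): e=[-15,0,18] → ·  [on edge]
    (4,2)@(9, 5): e=[-9,0,12] → ·  [on edge]
    (5,3)@(11, 7): e=[-3,0,6] → ·  [on edge]
    (0,4)@(1, 9): e=[-9,12,0] → ·  [on edge]
    (1,4)@(3, 9): e=[-7,10,0] → ·  [on edge]
    (2,4)@(5, 9): e=[-5,8,0] → ·  [on edge]
    (3,4)@(7, 9): e=[-3,6,0] → ·  [on edge]
    (4,4)@(9, 9): e=[-1,4,0] → ·  [on edge]
    (5,4)@(11, 9): e=[1,2,0] → ·  [on edge]
    (6,4)@(13, 9): e=[3,0,0] → ·  [on edge]
    (7,4)@(15, 9): e=[5,-2,0] → ·  [on edge]
    (8,4)@(17, 9): e=[7,-4,0] → ·  [on edge]
    (7,5)@(15, 11): e=[9,0,-6] → ·  [on edge]
    (8,6)@(17, 13): e=[15,0,-12] → ·  [on edge]
  covered (0 px):
    · · · · · · · · ·
    · · · · · · · · ·
    · · · · · · · · ·
    · · · · · · · · ·
    · · · · · · · · ·
    · · · · · · · · ·
    · · · · · · · · ·
    · · · · · · · · ·
    · · · · · · · · ·
    · · · · · · · · ·
T1:
  2·area = 180
  edge (8, 2)→(18, 19): d=(10,17) right/bottom  bias=-1
  edge (18, 19)→(8, 20): d=(-10,1) right/bottom  bias=-1
  edge (8, 20)→(8, 2): d=(0,-18) top-left  bias=+0
    (4,2)@(9, 5): e=[13,149,18] → #
    (5,2)@(11, 5): e=[-21,147,54] → ·
    (4,3)@(9, 7): e=[33,129,18] → #
    (5,3)@(11, 7): e=[-1,127,54] → ·
    (4,4)@(9, 9): e=[53,109,18] → #
    (5,4)@(11, 9): e=[19,107,54] → #
    (6,4)@(13, 9): e=[-15,105,90] → ·
    (4,5)@(9, 11): e=[73,89,18] → #
    (6,5)@(13, 11): e=[5,85,90] → #
    (7,5)@(15, 11): e=[-29,83,126] → ·
    (4,6)@(9, 13): e=[93,69,18] → #
    (7,6)@(15, 13): e=[-9,63,126] → ·
  covered (23 px):
    · · · · · · · · ·
    · · · · · · · · ·
    · · · · # · · · ·
    · · · · # · · · ·
    · · · · # # · · ·
    · · · · # # # · ·
    · · · · # # # · ·
    · · · · # # # # ·
    · · · · # # # # ·
    · · · · # # # # #
T2:
  2·area = 32  (B↔C swapped to make it positive)
  edge (10, 14)→(14, 18): d=(4,4) right/bottom  bias=-1
  edge (14, 18)→(0, 12): d=(-14,-6) top-left  bias=+0
  edge (0, 12)→(10, 14): d=(10,2) right/bottom  bias=-1
    (0,2)@(1, 5): e=[0,104,-72] → ·  [on edge]
    (1,3)@(3, 7): e=[0,88,-56] → ·  [on edge]
    (2,4)@(5, 9): e=[0,72,-40] → ·  [on edge]
    (3,5)@(7, 11): e=[0,56,-24] → ·  [on edge]
    (1,6)@(3, 13): e=[24,4,4] → #
    (2,6)@(5, 13): e=[16,16,0] → ·  [on edge]
    (4,6)@(9, 13): e=[0,40,-8] → ·  [on edge]
    (1,7)@(3, 15): e=[32,-24,24] → ·
    (3,7)@(7, 15): e=[16,0,16] → #  [on edge]
    (4,7)@(9, 15): e=[8,12,12] → #
    (5,7)@(11, 15): e=[0,24,8] → ·  [on edge]
    (7,7)@(15, 15): e=[-16,48,0] → ·  [on edge]
    (6,8)@(13, 17): e=[0,8,24] → ·  [on edge]
    (7,9)@(15, 19): e=[0,-8,40] → ·  [on edge]
  covered (3 px):
    · · · · · · · · ·
    · · · · · · · · ·
    · · · · · · · · ·
    · · · · · · · · ·
    · · · · · · · · ·
    · · · · · · · · ·
    · # · · · · · · ·
    · · · # # · · · ·
    · · · · · · · · ·
    · · · · · · · · ·
T3:
  2·area = 65
  edge (16, 13)→(1, 18): d=(-15,5) right/bottom  bias=-1
  edge (1, 18)→(0, 14): d=(-1,-4) top-left  bias=+0
  edge (0, 14)→(16, 13): d=(16,-1) top-left  bias=+0
    (0,7)@(1, 15): e=[45,3,17] → #
    (1,7)@(3, 15): e=[35,11,19] → #
    (2,7)@(5, 15): e=[25,19,21] → #
    (3,7)@(7, 15): e=[15,27,23] → #
    (4,7)@(9, 15): e=[5,35,25] → #
    (5,7)@(11, 15): e=[-5,43,27] → ·
    (0,8)@(1, 17): e=[15,1,49] → #
    (2,8)@(5, 17): e=[-5,17,53] → ·
    (3,8)@(7, 17): e=[-15,25,55] → ·
    (4,8)@(9, 17): e=[-25,33,57] → ·
    (0,9)@(1, 19): e=[-15,-1,81] → ·
    (1,9)@(3, 19): e=[-25,7,83] → ·
  covered (7 px):
    · · · · · · · · ·
    · · · · · · · · ·
    · · · · · · · · ·
    · · · · · · · · ·
    · · · · · · · · ·
    · · · · · · · · ·
    · · · · · · · · ·
    # # # # # · · · ·
    # # · · · · · · ·
    · · · · · · · · ·

Final: 33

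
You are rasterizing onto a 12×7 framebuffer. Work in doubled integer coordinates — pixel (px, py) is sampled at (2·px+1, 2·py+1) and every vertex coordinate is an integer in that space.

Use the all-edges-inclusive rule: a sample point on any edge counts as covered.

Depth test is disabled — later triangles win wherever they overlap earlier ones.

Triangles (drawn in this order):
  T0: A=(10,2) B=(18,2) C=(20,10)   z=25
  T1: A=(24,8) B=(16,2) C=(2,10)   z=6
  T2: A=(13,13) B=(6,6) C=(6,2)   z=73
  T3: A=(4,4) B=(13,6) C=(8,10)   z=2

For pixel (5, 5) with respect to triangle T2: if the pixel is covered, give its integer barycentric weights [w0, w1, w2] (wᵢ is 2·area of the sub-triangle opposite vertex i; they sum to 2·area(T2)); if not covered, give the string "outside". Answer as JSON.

T0:
  2·area = 64
  edge (10, 2)→(18, 2): d=(8,0) inclusive
  edge (18, 2)→(20, 10): d=(2,8) inclusive
  edge (20, 10)→(10, 2): d=(-10,-8) inclusive
    (6,1)@(13, 3): e=[8,42,14] → █
    (7,1)@(15, 3): e=[8,26,30] → █
    (8,1)@(17, 3): e=[8,10,46] → █
    (9,1)@(19, 3): e=[8,-6,62] → ·
    (6,2)@(13, 5): e=[24,46,-6] → ·
    (7,2)@(15, 5): e=[24,30,10] → █
    (9,2)@(19, 5): e=[24,-2,42] → ·
    (7,3)@(15, 7): e=[40,34,-10] → ·
    (8,3)@(17, 7): e=[40,18,6] → █
    (9,3)@(19, 7): e=[40,2,22] → █
    (10,3)@(21, 7): e=[40,-14,38] → ·
    (8,4)@(17, 9): e=[56,22,-14] → ·
  covered (8 px):
    · · · · · · · · · · · ·
    · · · · · · █ █ █ · · ·
    · · · · · · · █ █ · · ·
    · · · · · · · · █ █ · ·
    · · · · · · · · · █ · ·
    · · · · · · · · · · · ·
    · · · · · · · · · · · ·
T1:
  2·area = 148  (B↔C swapped to make it positive)
  edge (24, 8)→(2, 10): d=(-22,2) inclusive
  edge (2, 10)→(16, 2): d=(14,-8) inclusive
  edge (16, 2)→(24, 8): d=(8,6) inclusive
    (7,1)@(15, 3): e=[128,6,14] → █
    (8,1)@(17, 3): e=[124,22,2] → █
    (9,1)@(19, 3): e=[120,38,-10] → ·
    (5,2)@(11, 5): e=[92,2,54] → █
    (6,2)@(13, 5): e=[88,18,42] → █
    (9,2)@(19, 5): e=[76,66,6] → █
    (10,2)@(21, 5): e=[72,82,-6] → ·
    (4,3)@(9, 7): e=[52,14,82] → █
    (10,3)@(21, 7): e=[28,110,10] → █
    (11,3)@(23, 7): e=[24,126,-2] → ·
    (2,4)@(5, 9): e=[16,10,122] → █
    (3,4)@(7, 9): e=[12,26,110] → █
    (6,4)@(13, 9): e=[0,74,74] → █  [on edge]
  covered (19 px):
    · · · · · · · · · · · ·
    · · · · · · · █ █ · · ·
    · · · · · █ █ █ █ █ · ·
    · · · · █ █ █ █ █ █ █ ·
    · · █ █ █ █ █ · · · · ·
    · · · · · · · · · · · ·
    · · · · · · · · · · · ·
T2:
  2·area = 28
  edge (13, 13)→(6, 6): d=(-7,-7) inclusive
  edge (6, 6)→(6, 2): d=(0,-4) inclusive
  edge (6, 2)→(13, 13): d=(7,11) inclusive
    (0,0)@(1, 1): e=[0,-20,48] → ·  [on edge]
    (1,1)@(3, 3): e=[0,-12,40] → ·  [on edge]
    (2,2)@(5, 5): e=[0,-4,32] → ·  [on edge]
    (3,2)@(7, 5): e=[14,4,10] → █
    (4,2)@(9, 5): e=[28,12,-12] → ·
    (3,3)@(7, 7): e=[0,4,24] → █  [on edge]
    (4,3)@(9, 7): e=[14,12,2] → █
    (5,3)@(11, 7): e=[28,20,-20] → ·
    (3,4)@(7, 9): e=[-14,4,38] → ·
    (4,4)@(9, 9): e=[0,12,16] → █  [on edge]
    (5,4)@(11, 9): e=[14,20,-6] → ·
    (4,5)@(9, 11): e=[-14,12,30] → ·
    (5,5)@(11, 11): e=[0,20,8] → █  [on edge]
    (6,6)@(13, 13): e=[0,28,0] → █  [on edge]
  covered (6 px):
    · · · · · · · · · · · ·
    · · · · · · · · · · · ·
    · · · █ · · · · · · · ·
    · · · █ █ · · · · · · ·
    · · · · █ · · · · · · ·
    · · · · · █ · · · · · ·
    · · · · · · █ · · · · ·
T3:
  2·area = 46
  edge (4, 4)→(13, 6): d=(9,2) inclusive
  edge (13, 6)→(8, 10): d=(-5,4) inclusive
  edge (8, 10)→(4, 4): d=(-4,-6) inclusive
    (2,2)@(5, 5): e=[7,37,2] → █
    (3,2)@(7, 5): e=[3,29,14] → █
    (4,2)@(9, 5): e=[-1,21,26] → ·
    (2,3)@(5, 7): e=[25,27,-6] → ·
    (3,3)@(7, 7): e=[21,19,6] → █
    (4,3)@(9, 7): e=[17,11,18] → █
    (5,3)@(11, 7): e=[13,3,30] → █
    (6,3)@(13, 7): e=[9,-5,42] → ·
    (3,4)@(7, 9): e=[39,9,-2] → ·
    (4,4)@(9, 9): e=[35,1,10] → █
    (5,4)@(11, 9): e=[31,-7,22] → ·
    (4,5)@(9, 11): e=[53,-9,2] → ·
  covered (6 px):
    · · · · · · · · · · · ·
    · · · · · · · · · · · ·
    · · █ █ · · · · · · · ·
    · · · █ █ █ · · · · · ·
    · · · · █ · · · · · · ·
    · · · · · · · · · · · ·
    · · · · · · · · · · · ·

Final: [20,8,0]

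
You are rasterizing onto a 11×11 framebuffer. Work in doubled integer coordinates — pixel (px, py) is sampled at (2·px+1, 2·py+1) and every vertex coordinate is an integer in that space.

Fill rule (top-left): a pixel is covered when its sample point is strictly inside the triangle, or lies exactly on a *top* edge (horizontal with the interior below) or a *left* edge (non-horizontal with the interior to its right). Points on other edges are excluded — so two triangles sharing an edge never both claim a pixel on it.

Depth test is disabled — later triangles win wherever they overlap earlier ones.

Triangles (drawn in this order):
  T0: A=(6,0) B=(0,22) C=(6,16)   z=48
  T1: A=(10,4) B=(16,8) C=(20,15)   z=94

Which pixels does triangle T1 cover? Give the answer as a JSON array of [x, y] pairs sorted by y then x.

T0:
  2·area = 96  (B↔C swapped to make it positive)
  edge (6, 0)→(6, 16): d=(0,16) right/bottom  bias=-1
  edge (6, 16)→(0, 22): d=(-6,6) right/bottom  bias=-1
  edge (0, 22)→(6, 0): d=(6,-22) top-left  bias=+0
    (10,0)@(21, 1): e=[-240,0,336] → .  [on edge]
    (9,1)@(19, 3): e=[-208,0,304] → .  [on edge]
    (2,2)@(5, 5): e=[16,72,8] → X
    (3,2)@(7, 5): e=[-16,60,52] → .
    (8,2)@(17, 5): e=[-176,0,272] → .  [on edge]
    (2,3)@(5, 7): e=[16,60,20] → X
    (3,3)@(7, 7): e=[-16,48,64] → .
    (7,3)@(15, 7): e=[-144,0,240] → .  [on edge]
    (2,4)@(5, 9): e=[16,48,32] → X
    (3,4)@(7, 9): e=[-16,36,76] → .
    (6,4)@(13, 9): e=[-112,0,208] → .  [on edge]
    (1,5)@(3, 11): e=[48,48,0] → X  [on edge]
    (5,5)@(11, 11): e=[-80,0,176] → .  [on edge]
    (4,6)@(9, 13): e=[-48,0,144] → .  [on edge]
    (3,7)@(7, 15): e=[-16,0,112] → .  [on edge]
    (2,8)@(5, 17): e=[16,0,80] → .  [on edge]
    (1,9)@(3, 19): e=[48,0,48] → .  [on edge]
    (0,10)@(1, 21): e=[80,0,16] → .  [on edge]
  covered (11 px):
    . . . . . . . . . . .
    . . . . . . . . . . .
    . . X . . . . . . . .
    . . X . . . . . . . .
    . . X . . . . . . . .
    . X X . . . . . . . .
    . X X . . . . . . . .
    . X X . . . . . . . .
    . X . . . . . . . . .
    X . . . . . . . . . .
    . . . . . . . . . . .
T1:
  2·area = 26
  edge (10, 4)→(16, 8): d=(6,4) right/bottom  bias=-1
  edge (16, 8)→(20, 15): d=(4,7) right/bottom  bias=-1
  edge (20, 15)→(10, 4): d=(-10,-11) top-left  bias=+0
    (5,2)@(11, 5): e=[2,23,1] → X
    (6,2)@(13, 5): e=[-6,9,23] → .
    (5,3)@(11, 7): e=[14,31,-19] → .
    (6,3)@(13, 7): e=[6,17,3] → X
    (7,3)@(15, 7): e=[-2,3,25] → .
    (6,4)@(13, 9): e=[18,25,-17] → .
    (7,4)@(15, 9): e=[10,11,5] → X
    (8,4)@(17, 9): e=[2,-3,27] → .
    (7,5)@(15, 11): e=[22,19,-15] → .
    (8,5)@(17, 11): e=[14,5,7] → X
    (9,5)@(19, 11): e=[6,-9,29] → .
    (8,6)@(17, 13): e=[26,13,-13] → .
  covered (4 px):
    . . . . . . . . . . .
    . . . . . . . . . . .
    . . . . . X . . . . .
    . . . . . . X . . . .
    . . . . . . . X . . .
    . . . . . . . . X . .
    . . . . . . . . . . .
    . . . . . . . . . . .
    . . . . . . . . . . .
    . . . . . . . . . . .
    . . . . . . . . . . .

Answer: [[5,2],[6,3],[7,4],[8,5]]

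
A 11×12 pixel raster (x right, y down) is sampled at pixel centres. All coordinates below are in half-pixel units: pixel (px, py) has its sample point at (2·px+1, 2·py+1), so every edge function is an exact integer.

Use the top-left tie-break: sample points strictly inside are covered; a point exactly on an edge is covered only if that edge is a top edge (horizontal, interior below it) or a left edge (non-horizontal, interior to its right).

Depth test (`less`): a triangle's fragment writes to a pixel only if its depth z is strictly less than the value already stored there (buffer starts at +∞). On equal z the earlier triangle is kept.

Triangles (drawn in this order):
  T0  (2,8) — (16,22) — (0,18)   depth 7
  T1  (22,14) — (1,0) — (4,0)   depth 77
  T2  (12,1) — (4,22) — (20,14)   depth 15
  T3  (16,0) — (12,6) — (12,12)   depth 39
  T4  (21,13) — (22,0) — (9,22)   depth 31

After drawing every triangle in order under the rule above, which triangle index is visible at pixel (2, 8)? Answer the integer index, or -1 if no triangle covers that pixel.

T0:
  2·area = 168
  edge (2, 8)→(16, 22): d=(14,14) right/bottom  bias=-1
  edge (16, 22)→(0, 18): d=(-16,-4) top-left  bias=+0
  edge (0, 18)→(2, 8): d=(2,-10) top-left  bias=+0
    (1,1)@(3, 3): e=[-84,252,0] → ·  [on edge]
    (0,3)@(1, 7): e=[0,180,-12] → ·  [on edge]
    (1,4)@(3, 9): e=[0,156,12] → ·  [on edge]
    (1,5)@(3, 11): e=[28,124,16] → #
    (2,5)@(5, 11): e=[0,132,36] → ·  [on edge]
    (0,6)@(1, 13): e=[84,84,0] → #  [on edge]
    (2,6)@(5, 13): e=[28,100,40] → #
    (3,6)@(7, 13): e=[0,108,60] → ·  [on edge]
    (0,7)@(1, 15): e=[112,52,4] → #
    (3,7)@(7, 15): e=[28,76,64] → #
    (4,7)@(9, 15): e=[0,84,84] → ·  [on edge]
    (0,8)@(1, 17): e=[140,20,8] → #
    (5,8)@(11, 17): e=[0,60,108] → ·  [on edge]
    (6,9)@(13, 19): e=[0,36,132] → ·  [on edge]
    (7,10)@(15, 21): e=[0,12,156] → ·  [on edge]
    (8,11)@(17, 23): e=[0,-12,180] → ·  [on edge]
  covered (18 px):
    · · · · · · · · · · ·
    · · · · · · · · · · ·
    · · · · · · · · · · ·
    · · · · · · · · · · ·
    · · · · · · · · · · ·
    · # · · · · · · · · ·
    # # # · · · · · · · ·
    # # # # · · · · · · ·
    # # # # # · · · · · ·
    · · # # # # · · · · ·
    · · · · · · # · · · ·
    · · · · · · · · · · ·
T1:
  2·area = 42
  edge (22, 14)→(1, 0): d=(-21,-14) top-left  bias=+0
  edge (1, 0)→(4, 0): d=(3,0) top-left  bias=+0
  edge (4, 0)→(22, 14): d=(18,14) right/bottom  bias=-1
    (1,0)@(3, 1): e=[7,3,32] → #
    (2,0)@(5, 1): e=[35,3,4] → #
    (3,0)@(7, 1): e=[63,3,-24] → ·
    (1,1)@(3, 3): e=[-35,9,68] → ·
    (2,1)@(5, 3): e=[-7,9,40] → ·
    (3,1)@(7, 3): e=[21,9,12] → #
    (4,1)@(9, 3): e=[49,9,-16] → ·
    (3,2)@(7, 5): e=[-21,15,48] → ·
    (4,2)@(9, 5): e=[7,15,20] → #
    (5,2)@(11, 5): e=[35,15,-8] → ·
    (4,3)@(9, 7): e=[-35,21,56] → ·
    (6,3)@(13, 7): e=[21,21,0] → ·  [on edge]
  covered (5 px):
    · # # · · · · · · · ·
    · · · # · · · · · · ·
    · · · · # · · · · · ·
    · · · · · · · · · · ·
    · · · · · · · # · · ·
    · · · · · · · · · · ·
    · · · · · · · · · · ·
    · · · · · · · · · · ·
    · · · · · · · · · · ·
    · · · · · · · · · · ·
    · · · · · · · · · · ·
    · · · · · · · · · · ·
T2:
  2·area = 272  (B↔C swapped to make it positive)
  edge (12, 1)→(20, 14): d=(8,13) right/bottom  bias=-1
  edge (20, 14)→(4, 22): d=(-16,8) right/bottom  bias=-1
  edge (4, 22)→(12, 1): d=(8,-21) top-left  bias=+0
    (6,1)@(13, 3): e=[3,232,37] → #
    (7,1)@(15, 3): e=[-23,216,79] → ·
    (5,2)@(11, 5): e=[45,216,11] → #
    (7,2)@(15, 5): e=[-7,184,95] → ·
    (5,3)@(11, 7): e=[61,184,27] → #
    (7,3)@(15, 7): e=[9,152,111] → #
    (8,3)@(17, 7): e=[-17,136,153] → ·
    (4,4)@(9, 9): e=[103,168,1] → #
    (8,4)@(17, 9): e=[-1,104,169] → ·
    (4,5)@(9, 11): e=[119,136,17] → #
    (8,5)@(17, 11): e=[15,72,185] → #
    (9,5)@(19, 11): e=[-11,56,227] → ·
  covered (34 px):
    · · · · · · · · · · ·
    · · · · · · # · · · ·
    · · · · · # # · · · ·
    · · · · · # # # · · ·
    · · · · # # # # · · ·
    · · · · # # # # # · ·
    · · · · # # # # # # ·
    · · · # # # # # # · ·
    · · · # # # # · · · ·
    · · · # # · · · · · ·
    · · # · · · · · · · ·
    · · · · · · · · · · ·
T3:
  2·area = 24  (B↔C swapped to make it positive)
  edge (16, 0)→(12, 12): d=(-4,12) right/bottom  bias=-1
  edge (12, 12)→(12, 6): d=(0,-6) top-left  bias=+0
  edge (12, 6)→(16, 0): d=(4,-6) top-left  bias=+0
    (7,1)@(15, 3): e=[0,18,6] → ·  [on edge]
    (6,2)@(13, 5): e=[16,6,2] → #
    (7,2)@(15, 5): e=[-8,18,14] → ·
    (6,3)@(13, 7): e=[8,6,10] → #
    (7,3)@(15, 7): e=[-16,18,22] → ·
    (6,4)@(13, 9): e=[0,6,18] → ·  [on edge]
    (5,7)@(11, 15): e=[0,-6,30] → ·  [on edge]
    (4,10)@(9, 21): e=[0,-18,42] → ·  [on edge]
  covered (2 px):
    · · · · · · · · · · ·
    · · · · · · · · · · ·
    · · · · · · # · · · ·
    · · · · · · # · · · ·
    · · · · · · · · · · ·
    · · · · · · · · · · ·
    · · · · · · · · · · ·
    · · · · · · · · · · ·
    · · · · · · · · · · ·
    · · · · · · · · · · ·
    · · · · · · · · · · ·
    · · · · · · · · · · ·
T4:
  2·area = 147  (B↔C swapped to make it positive)
  edge (21, 13)→(9, 22): d=(-12,9) right/bottom  bias=-1
  edge (9, 22)→(22, 0): d=(13,-22) top-left  bias=+0
  edge (22, 0)→(21, 13): d=(-1,13) right/bottom  bias=-1
    (10,1)@(21, 3): e=[120,17,10] → #
    (10,2)@(21, 5): e=[96,43,8] → #
    (9,3)@(19, 7): e=[90,25,32] → #
    (8,4)@(17, 9): e=[84,7,56] → #
    (8,5)@(17, 11): e=[60,33,54] → #
    (7,6)@(15, 13): e=[54,15,78] → #
    (10,6)@(21, 13): e=[0,147,0] → ·  [on edge]
    (7,7)@(15, 15): e=[30,41,76] → #
    (9,7)@(19, 15): e=[-6,129,24] → ·
    (6,8)@(13, 17): e=[24,23,100] → #
    (8,8)@(17, 17): e=[-12,111,48] → ·
    (5,9)@(11, 19): e=[18,5,124] → #
    (6,9)@(13, 19): e=[0,49,98] → ·  [on edge]
  covered (18 px):
    · · · · · · · · · · ·
    · · · · · · · · · · #
    · · · · · · · · · · #
    · · · · · · · · · # #
    · · · · · · · · # # #
    · · · · · · · · # # #
    · · · · · · · # # # ·
    · · · · · · · # # · ·
    · · · · · · # # · · ·
    · · · · · # · · · · ·
    · · · · · · · · · · ·
    · · · · · · · · · · ·

Z-buffer (winner per pixel, '.' = empty):
  . 1 1 . . . . . . . .
  . . . 1 . . 2 . . . 4
  . . . . 1 2 2 . . . 4
  . . . . . 2 2 2 . 4 4
  . . . . 2 2 2 2 4 4 4
  . 0 . . 2 2 2 2 2 4 4
  0 0 0 . 2 2 2 2 2 2 .
  0 0 0 0 2 2 2 2 2 . .
  0 0 0 0 0 2 2 4 . . .
  . . 0 0 0 0 . . . . .
  . . 2 . . . 0 . . . .
  . . . . . . . . . . .

Answer: 0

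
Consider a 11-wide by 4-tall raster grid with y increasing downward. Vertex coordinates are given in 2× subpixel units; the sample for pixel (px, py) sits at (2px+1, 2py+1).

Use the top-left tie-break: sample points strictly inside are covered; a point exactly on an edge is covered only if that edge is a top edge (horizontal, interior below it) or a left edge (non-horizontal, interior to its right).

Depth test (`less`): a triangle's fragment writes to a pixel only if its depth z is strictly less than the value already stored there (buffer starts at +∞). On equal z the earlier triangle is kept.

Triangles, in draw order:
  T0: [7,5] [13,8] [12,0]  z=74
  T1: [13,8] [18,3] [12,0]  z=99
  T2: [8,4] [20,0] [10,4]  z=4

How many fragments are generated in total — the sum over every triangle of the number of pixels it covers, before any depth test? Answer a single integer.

T0:
  2·area = 45  (B↔C swapped to make it positive)
  edge (7, 5)→(12, 0): d=(5,-5) top-left  bias=+0
  edge (12, 0)→(13, 8): d=(1,8) right/bottom  bias=-1
  edge (13, 8)→(7, 5): d=(-6,-3) top-left  bias=+0
    (5,0)@(11, 1): e=[0,9,36] → X  [on edge]
    (6,0)@(13, 1): e=[10,-7,42] → .
    (1,1)@(3, 3): e=[-30,75,0] → .  [on edge]
    (4,1)@(9, 3): e=[0,27,18] → X  [on edge]
    (6,1)@(13, 3): e=[20,-5,30] → .
    (3,2)@(7, 5): e=[0,45,0] → X  [on edge]
    (6,2)@(13, 5): e=[30,-3,18] → .
    (2,3)@(5, 7): e=[0,63,-18] → .  [on edge]
    (3,3)@(7, 7): e=[10,47,-12] → .
    (4,3)@(9, 7): e=[20,31,-6] → .
    (5,3)@(11, 7): e=[30,15,0] → X  [on edge]
    (6,3)@(13, 7): e=[40,-1,6] → .
  covered (7 px):
    . . . . . X . . . . .
    . . . . X X . . . . .
    . . . X X X . . . . .
    . . . . . X . . . . .
T1:
  2·area = 45  (B↔C swapped to make it positive)
  edge (13, 8)→(12, 0): d=(-1,-8) top-left  bias=+0
  edge (12, 0)→(18, 3): d=(6,3) right/bottom  bias=-1
  edge (18, 3)→(13, 8): d=(-5,5) right/bottom  bias=-1
    (6,0)@(13, 1): e=[7,3,35] → X
    (7,0)@(15, 1): e=[23,-3,25] → .
    (6,1)@(13, 3): e=[5,15,25] → X
    (7,1)@(15, 3): e=[21,9,15] → X
    (8,1)@(17, 3): e=[37,3,5] → X
    (9,1)@(19, 3): e=[53,-3,-5] → .
    (6,2)@(13, 5): e=[3,27,15] → X
    (8,2)@(17, 5): e=[35,15,-5] → .
    (6,3)@(13, 7): e=[1,39,5] → X
    (7,3)@(15, 7): e=[17,33,-5] → .
  covered (7 px):
    . . . . . . X . . . .
    . . . . . . X X X . .
    . . . . . . X X . . .
    . . . . . . X . . . .
T2:
  2·area = 8
  edge (8, 4)→(20, 0): d=(12,-4) top-left  bias=+0
  edge (20, 0)→(10, 4): d=(-10,4) right/bottom  bias=-1
  edge (10, 4)→(8, 4): d=(-2,0) right/bottom  bias=-1
    (8,0)@(17, 1): e=[0,2,6] → X  [on edge]
    (9,0)@(19, 1): e=[8,-6,6] → .
    (5,1)@(11, 3): e=[0,6,2] → X  [on edge]
    (6,1)@(13, 3): e=[8,-2,2] → .
    (8,1)@(17, 3): e=[24,-18,2] → .
    (2,2)@(5, 5): e=[0,10,-2] → .  [on edge]
    (5,2)@(11, 5): e=[24,-14,-2] → .
  covered (2 px):
    . . . . . . . . X . .
    . . . . . X . . . . .
    . . . . . . . . . . .
    . . . . . . . . . . .

Final: 16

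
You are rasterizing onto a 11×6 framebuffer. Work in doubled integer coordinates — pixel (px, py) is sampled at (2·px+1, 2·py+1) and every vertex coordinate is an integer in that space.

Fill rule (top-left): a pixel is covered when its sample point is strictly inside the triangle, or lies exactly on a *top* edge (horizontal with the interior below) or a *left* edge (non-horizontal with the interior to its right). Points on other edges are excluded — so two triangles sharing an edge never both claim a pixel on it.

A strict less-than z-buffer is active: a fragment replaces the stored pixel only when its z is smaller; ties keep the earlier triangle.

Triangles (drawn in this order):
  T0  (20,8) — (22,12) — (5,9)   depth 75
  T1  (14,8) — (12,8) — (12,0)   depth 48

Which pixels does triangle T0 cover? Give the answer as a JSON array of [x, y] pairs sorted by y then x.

T0:
  2·area = 62
  edge (20, 8)→(22, 12): d=(2,4) right/bottom  bias=-1
  edge (22, 12)→(5, 9): d=(-17,-3) top-left  bias=+0
  edge (5, 9)→(20, 8): d=(15,-1) top-left  bias=+0
    (2,4)@(5, 9): e=[62,0,0] → #  [on edge]
    (3,4)@(7, 9): e=[54,6,2] → #
    (4,4)@(9, 9): e=[46,12,4] → #
    (5,4)@(11, 9): e=[38,18,6] → #
    (6,4)@(13, 9): e=[30,24,8] → #
    (7,4)@(15, 9): e=[22,30,10] → #
    (8,4)@(17, 9): e=[14,36,12] → #
    (9,4)@(19, 9): e=[6,42,14] → #
    (10,4)@(21, 9): e=[-2,48,16] → ·
    (2,5)@(5, 11): e=[66,-34,30] → ·
    (3,5)@(7, 11): e=[58,-28,32] → ·
    (4,5)@(9, 11): e=[50,-22,34] → ·
  covered (11 px):
    · · · · · · · · · · ·
    · · · · · · · · · · ·
    · · · · · · · · · · ·
    · · · · · · · · · · ·
    · · # # # # # # # # ·
    · · · · · · · · # # #
T1:
  2·area = 16
  edge (14, 8)→(12, 8): d=(-2,0) right/bottom  bias=-1
  edge (12, 8)→(12, 0): d=(0,-8) top-left  bias=+0
  edge (12, 0)→(14, 8): d=(2,8) right/bottom  bias=-1
    (6,2)@(13, 5): e=[6,8,2] → #
    (7,2)@(15, 5): e=[6,24,-14] → ·
    (6,3)@(13, 7): e=[2,8,6] → #
    (7,3)@(15, 7): e=[2,24,-10] → ·
    (6,4)@(13, 9): e=[-2,8,10] → ·
  covered (2 px):
    · · · · · · · · · · ·
    · · · · · · · · · · ·
    · · · · · · # · · · ·
    · · · · · · # · · · ·
    · · · · · · · · · · ·
    · · · · · · · · · · ·

Answer: [[2,4],[3,4],[4,4],[5,4],[6,4],[7,4],[8,4],[9,4],[8,5],[9,5],[10,5]]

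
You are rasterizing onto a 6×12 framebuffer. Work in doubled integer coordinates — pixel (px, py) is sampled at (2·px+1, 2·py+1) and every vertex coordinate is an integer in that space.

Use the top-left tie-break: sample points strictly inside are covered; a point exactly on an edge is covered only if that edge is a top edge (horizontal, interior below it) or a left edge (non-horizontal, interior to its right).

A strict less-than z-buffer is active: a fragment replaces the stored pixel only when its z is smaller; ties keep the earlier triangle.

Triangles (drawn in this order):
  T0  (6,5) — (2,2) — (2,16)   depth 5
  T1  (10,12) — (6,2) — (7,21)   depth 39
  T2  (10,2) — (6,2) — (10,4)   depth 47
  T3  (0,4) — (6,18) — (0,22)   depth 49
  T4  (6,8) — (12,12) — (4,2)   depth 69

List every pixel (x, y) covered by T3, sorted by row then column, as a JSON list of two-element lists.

T0:
  2·area = 56  (B↔C swapped to make it positive)
  edge (6, 5)→(2, 16): d=(-4,11) right/bottom  bias=-1
  edge (2, 16)→(2, 2): d=(0,-14) top-left  bias=+0
  edge (2, 2)→(6, 5): d=(4,3) right/bottom  bias=-1
    (1,1)@(3, 3): e=[41,14,1] → █
    (2,1)@(5, 3): e=[19,42,-5] → ·
    (1,2)@(3, 5): e=[33,14,9] → █
    (2,2)@(5, 5): e=[11,42,3] → █
    (3,2)@(7, 5): e=[-11,70,-3] → ·
    (1,3)@(3, 7): e=[25,14,17] → █
    (3,3)@(7, 7): e=[-19,70,5] → ·
    (1,4)@(3, 9): e=[17,14,25] → █
    (2,4)@(5, 9): e=[-5,42,19] → ·
    (1,5)@(3, 11): e=[9,14,33] → █
    (2,5)@(5, 11): e=[-13,42,27] → ·
    (1,6)@(3, 13): e=[1,14,41] → █
  covered (8 px):
    · · · · · ·
    · █ · · · ·
    · █ █ · · ·
    · █ █ · · ·
    · █ · · · ·
    · █ · · · ·
    · █ · · · ·
    · · · · · ·
    · · · · · ·
    · · · · · ·
    · · · · · ·
    · · · · · ·
T1:
  2·area = 66  (B↔C swapped to make it positive)
  edge (10, 12)→(7, 21): d=(-3,9) right/bottom  bias=-1
  edge (7, 21)→(6, 2): d=(-1,-19) top-left  bias=+0
  edge (6, 2)→(10, 12): d=(4,10) right/bottom  bias=-1
    (3,2)@(7, 5): e=[48,16,2] → █
    (4,2)@(9, 5): e=[30,54,-18] → ·
    (3,3)@(7, 7): e=[42,14,10] → █
    (4,3)@(9, 7): e=[24,52,-10] → ·
    (3,4)@(7, 9): e=[36,12,18] → █
    (4,4)@(9, 9): e=[18,50,-2] → ·
    (5,4)@(11, 9): e=[0,88,-22] → ·  [on edge]
    (3,5)@(7, 11): e=[30,10,26] → █
    (4,5)@(9, 11): e=[12,48,6] → █
    (5,5)@(11, 11): e=[-6,86,-14] → ·
    (3,6)@(7, 13): e=[24,8,34] → █
    (5,6)@(11, 13): e=[-12,84,-6] → ·
    (4,7)@(9, 15): e=[0,44,22] → ·  [on edge]
    (3,10)@(7, 21): e=[0,0,66] → ·  [on edge]
  covered (10 px):
    · · · · · ·
    · · · · · ·
    · · · █ · ·
    · · · █ · ·
    · · · █ · ·
    · · · █ █ ·
    · · · █ █ ·
    · · · █ · ·
    · · · █ · ·
    · · · █ · ·
    · · · · · ·
    · · · · · ·
T2:
  2·area = 8  (B↔C swapped to make it positive)
  edge (10, 2)→(10, 4): d=(0,2) right/bottom  bias=-1
  edge (10, 4)→(6, 2): d=(-4,-2) top-left  bias=+0
  edge (6, 2)→(10, 2): d=(4,0) top-left  bias=+0
    (4,1)@(9, 3): e=[2,2,4] → █
    (5,1)@(11, 3): e=[-2,6,4] → ·
    (4,2)@(9, 5): e=[2,-6,12] → ·
  covered (1 px):
    · · · · · ·
    · · · · █ ·
    · · · · · ·
    · · · · · ·
    · · · · · ·
    · · · · · ·
    · · · · · ·
    · · · · · ·
    · · · · · ·
    · · · · · ·
    · · · · · ·
    · · · · · ·
T3:
  2·area = 108
  edge (0, 4)→(6, 18): d=(6,14) right/bottom  bias=-1
  edge (6, 18)→(0, 22): d=(-6,4) right/bottom  bias=-1
  edge (0, 22)→(0, 4): d=(0,-18) top-left  bias=+0
    (0,3)@(1, 7): e=[4,86,18] → █
    (1,3)@(3, 7): e=[-24,78,54] → ·
    (0,4)@(1, 9): e=[16,74,18] → █
    (1,4)@(3, 9): e=[-12,66,54] → ·
    (0,5)@(1, 11): e=[28,62,18] → █
    (1,5)@(3, 11): e=[0,54,54] → ·  [on edge]
    (0,6)@(1, 13): e=[40,50,18] → █
    (1,6)@(3, 13): e=[12,42,54] → █
    (2,6)@(5, 13): e=[-16,34,90] → ·
    (0,7)@(1, 15): e=[52,38,18] → █
    (2,7)@(5, 15): e=[-4,22,90] → ·
    (0,8)@(1, 17): e=[64,26,18] → █
  covered (13 px):
    · · · · · ·
    · · · · · ·
    · · · · · ·
    █ · · · · ·
    █ · · · · ·
    █ · · · · ·
    █ █ · · · ·
    █ █ · · · ·
    █ █ █ · · ·
    █ █ · · · ·
    █ · · · · ·
    · · · · · ·
T4:
  2·area = 28  (B↔C swapped to make it positive)
  edge (6, 8)→(4, 2): d=(-2,-6) top-left  bias=+0
  edge (4, 2)→(12, 12): d=(8,10) right/bottom  bias=-1
  edge (12, 12)→(6, 8): d=(-6,-4) top-left  bias=+0
    (2,2)@(5, 5): e=[0,14,14] → █  [on edge]
    (3,2)@(7, 5): e=[12,-6,22] → ·
    (2,3)@(5, 7): e=[-4,30,2] → ·
    (3,3)@(7, 7): e=[8,10,10] → █
    (4,3)@(9, 7): e=[20,-10,18] → ·
    (3,4)@(7, 9): e=[4,26,-2] → ·
    (4,4)@(9, 9): e=[16,6,6] → █
    (5,4)@(11, 9): e=[28,-14,14] → ·
    (3,5)@(7, 11): e=[0,42,-14] → ·  [on edge]
    (4,5)@(9, 11): e=[12,22,-6] → ·
    (5,5)@(11, 11): e=[24,2,2] → █
    (5,6)@(11, 13): e=[20,18,-10] → ·
    (4,8)@(9, 17): e=[0,70,-42] → ·  [on edge]
    (5,11)@(11, 23): e=[0,98,-70] → ·  [on edge]
  covered (4 px):
    · · · · · ·
    · · · · · ·
    · · █ · · ·
    · · · █ · ·
    · · · · █ ·
    · · · · · █
    · · · · · ·
    · · · · · ·
    · · · · · ·
    · · · · · ·
    · · · · · ·
    · · · · · ·

Answer: [[0,3],[0,4],[0,5],[0,6],[1,6],[0,7],[1,7],[0,8],[1,8],[2,8],[0,9],[1,9],[0,10]]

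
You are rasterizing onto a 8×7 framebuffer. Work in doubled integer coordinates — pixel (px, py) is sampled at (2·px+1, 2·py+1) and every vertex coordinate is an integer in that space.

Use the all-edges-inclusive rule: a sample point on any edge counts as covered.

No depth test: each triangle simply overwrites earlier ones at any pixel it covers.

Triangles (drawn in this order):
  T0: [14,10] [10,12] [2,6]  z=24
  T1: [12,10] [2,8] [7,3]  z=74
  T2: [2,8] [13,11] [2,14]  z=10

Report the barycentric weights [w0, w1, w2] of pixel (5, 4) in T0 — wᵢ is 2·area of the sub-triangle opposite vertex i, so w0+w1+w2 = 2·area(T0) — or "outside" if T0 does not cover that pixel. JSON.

T0:
  2·area = 40
  edge (14, 10)→(10, 12): d=(-4,2) inclusive
  edge (10, 12)→(2, 6): d=(-8,-6) inclusive
  edge (2, 6)→(14, 10): d=(12,4) inclusive
    (2,3)@(5, 7): e=[30,10,0] → X  [on edge]
    (3,3)@(7, 7): e=[26,22,-8] → .
    (2,4)@(5, 9): e=[22,-6,24] → .
    (3,4)@(7, 9): e=[18,6,16] → X
    (4,4)@(9, 9): e=[14,18,8] → X
    (5,4)@(11, 9): e=[10,30,0] → X  [on edge]
    (6,4)@(13, 9): e=[6,42,-8] → .
    (3,5)@(7, 11): e=[10,-10,40] → .
    (4,5)@(9, 11): e=[6,2,32] → X
    (6,5)@(13, 11): e=[-2,26,16] → .
    (4,6)@(9, 13): e=[-2,-14,56] → .
    (5,6)@(11, 13): e=[-6,-2,48] → .
  covered (6 px):
    . . . . . . . .
    . . . . . . . .
    . . . . . . . .
    . . X . . . . .
    . . . X X X . .
    . . . . X X . .
    . . . . . . . .
T1:
  2·area = 60
  edge (12, 10)→(2, 8): d=(-10,-2) inclusive
  edge (2, 8)→(7, 3): d=(5,-5) inclusive
  edge (7, 3)→(12, 10): d=(5,7) inclusive
    (4,0)@(9, 1): e=[84,0,-24] → .  [on edge]
    (3,1)@(7, 3): e=[60,0,0] → X  [on edge]
    (4,1)@(9, 3): e=[64,10,-14] → .
    (2,2)@(5, 5): e=[36,0,24] → X  [on edge]
    (4,2)@(9, 5): e=[44,20,-4] → .
    (1,3)@(3, 7): e=[12,0,48] → X  [on edge]
    (4,3)@(9, 7): e=[24,30,6] → X
    (5,3)@(11, 7): e=[28,40,-8] → .
    (0,4)@(1, 9): e=[-12,0,72] → .  [on edge]
    (1,4)@(3, 9): e=[-8,10,58] → .
    (2,4)@(5, 9): e=[-4,20,44] → .
    (3,4)@(7, 9): e=[0,30,30] → X  [on edge]
  covered (10 px):
    . . . . . . . .
    . . . X . . . .
    . . X X . . . .
    . X X X X . . .
    . . . X X X . .
    . . . . . . . .
    . . . . . . . .
T2:
  2·area = 66
  edge (2, 8)→(13, 11): d=(11,3) inclusive
  edge (13, 11)→(2, 14): d=(-11,3) inclusive
  edge (2, 14)→(2, 8): d=(0,-6) inclusive
    (1,4)@(3, 9): e=[8,52,6] → X
    (2,4)@(5, 9): e=[2,46,18] → X
    (3,4)@(7, 9): e=[-4,40,30] → .
    (1,5)@(3, 11): e=[30,30,6] → X
    (3,5)@(7, 11): e=[18,18,30] → X
    (4,5)@(9, 11): e=[12,12,42] → X
    (5,5)@(11, 11): e=[6,6,54] → X
    (6,5)@(13, 11): e=[0,0,66] → X  [on edge]
    (7,5)@(15, 11): e=[-6,-6,78] → .
    (1,6)@(3, 13): e=[52,8,6] → X
    (3,6)@(7, 13): e=[40,-4,30] → .
    (4,6)@(9, 13): e=[34,-10,42] → .
  covered (10 px):
    . . . . . . . .
    . . . . . . . .
    . . . . . . . .
    . . . . . . . .
    . X X . . . . .
    . X X X X X X .
    . X X . . . . .

Answer: [30,0,10]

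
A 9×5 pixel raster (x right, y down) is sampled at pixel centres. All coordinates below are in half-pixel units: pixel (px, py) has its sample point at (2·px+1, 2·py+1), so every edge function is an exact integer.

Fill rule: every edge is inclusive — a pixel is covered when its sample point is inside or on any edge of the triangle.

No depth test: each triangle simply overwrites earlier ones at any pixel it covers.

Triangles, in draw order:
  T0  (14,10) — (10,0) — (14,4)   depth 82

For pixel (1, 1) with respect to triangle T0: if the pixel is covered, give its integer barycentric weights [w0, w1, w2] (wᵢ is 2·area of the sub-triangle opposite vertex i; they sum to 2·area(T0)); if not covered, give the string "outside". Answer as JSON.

T0:
  2·area = 24
  edge (14, 10)→(10, 0): d=(-4,-10) inclusive
  edge (10, 0)→(14, 4): d=(4,4) inclusive
  edge (14, 4)→(14, 10): d=(0,6) inclusive
    (5,0)@(11, 1): e=[6,0,18] → █  [on edge]
    (6,0)@(13, 1): e=[26,-8,6] → ·
    (5,1)@(11, 3): e=[-2,8,18] → ·
    (6,1)@(13, 3): e=[18,0,6] → █  [on edge]
    (7,1)@(15, 3): e=[38,-8,-6] → ·
    (6,2)@(13, 5): e=[10,8,6] → █
    (7,2)@(15, 5): e=[30,0,-6] → ·  [on edge]
    (6,3)@(13, 7): e=[2,16,6] → █
    (7,3)@(15, 7): e=[22,8,-6] → ·
    (8,3)@(17, 7): e=[42,0,-18] → ·  [on edge]
    (6,4)@(13, 9): e=[-6,24,6] → ·
  covered (4 px):
    · · · · · █ · · ·
    · · · · · · █ · ·
    · · · · · · █ · ·
    · · · · · · █ · ·
    · · · · · · · · ·

Answer: "outside"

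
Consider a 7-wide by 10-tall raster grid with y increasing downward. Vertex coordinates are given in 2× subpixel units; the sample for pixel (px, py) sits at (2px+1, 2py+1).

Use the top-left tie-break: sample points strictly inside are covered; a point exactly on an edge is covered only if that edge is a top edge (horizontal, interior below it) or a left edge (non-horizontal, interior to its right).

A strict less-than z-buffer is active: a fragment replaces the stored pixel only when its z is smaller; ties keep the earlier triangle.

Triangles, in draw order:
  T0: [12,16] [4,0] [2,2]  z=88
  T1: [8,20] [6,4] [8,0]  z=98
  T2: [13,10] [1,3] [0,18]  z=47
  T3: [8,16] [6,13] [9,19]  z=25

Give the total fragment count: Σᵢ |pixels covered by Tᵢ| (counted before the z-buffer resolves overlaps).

T0:
  2·area = 48  (B↔C swapped to make it positive)
  edge (12, 16)→(2, 2): d=(-10,-14) top-left  bias=+0
  edge (2, 2)→(4, 0): d=(2,-2) top-left  bias=+0
  edge (4, 0)→(12, 16): d=(8,16) right/bottom  bias=-1
    (1,0)@(3, 1): e=[24,0,24] → X  [on edge]
    (2,0)@(5, 1): e=[52,4,-8] → .
    (0,1)@(1, 3): e=[-24,0,72] → .  [on edge]
    (1,1)@(3, 3): e=[4,4,40] → X
    (2,1)@(5, 3): e=[32,8,8] → X
    (3,1)@(7, 3): e=[60,12,-24] → .
    (1,2)@(3, 5): e=[-16,8,56] → .
    (2,2)@(5, 5): e=[12,12,24] → X
    (3,2)@(7, 5): e=[40,16,-8] → .
    (2,3)@(5, 7): e=[-8,16,40] → .
    (3,3)@(7, 7): e=[20,20,8] → X
    (4,3)@(9, 7): e=[48,24,-24] → .
    (3,4)@(7, 9): e=[0,24,24] → X  [on edge]
  covered (7 px):
    . X . . . . .
    . X X . . . .
    . . X . . . .
    . . . X . . .
    . . . X . . .
    . . . . X . .
    . . . . . . .
    . . . . . . .
    . . . . . . .
    . . . . . . .
T1:
  2·area = 40
  edge (8, 20)→(6, 4): d=(-2,-16) top-left  bias=+0
  edge (6, 4)→(8, 0): d=(2,-4) top-left  bias=+0
  edge (8, 0)→(8, 20): d=(0,20) right/bottom  bias=-1
    (3,1)@(7, 3): e=[18,2,20] → X
    (4,1)@(9, 3): e=[50,10,-20] → .
    (3,2)@(7, 5): e=[14,6,20] → X
    (4,2)@(9, 5): e=[46,14,-20] → .
    (3,3)@(7, 7): e=[10,10,20] → X
    (4,3)@(9, 7): e=[42,18,-20] → .
    (3,4)@(7, 9): e=[6,14,20] → X
    (4,4)@(9, 9): e=[38,22,-20] → .
    (3,5)@(7, 11): e=[2,18,20] → X
    (4,5)@(9, 11): e=[34,26,-20] → .
    (3,6)@(7, 13): e=[-2,22,20] → .
  covered (5 px):
    . . . . . . .
    . . . X . . .
    . . . X . . .
    . . . X . . .
    . . . X . . .
    . . . X . . .
    . . . . . . .
    . . . . . . .
    . . . . . . .
    . . . . . . .
T2:
  2·area = 187  (B↔C swapped to make it positive)
  edge (13, 10)→(0, 18): d=(-13,8) right/bottom  bias=-1
  edge (0, 18)→(1, 3): d=(1,-15) top-left  bias=+0
  edge (1, 3)→(13, 10): d=(12,7) right/bottom  bias=-1
    (0,1)@(1, 3): e=[187,0,0] → .  [on edge]
    (0,2)@(1, 5): e=[161,2,24] → X
    (1,2)@(3, 5): e=[145,32,10] → X
    (2,2)@(5, 5): e=[129,62,-4] → .
    (0,3)@(1, 7): e=[135,4,48] → X
    (2,3)@(5, 7): e=[103,64,20] → X
    (3,3)@(7, 7): e=[87,94,6] → X
    (4,3)@(9, 7): e=[71,124,-8] → .
    (0,4)@(1, 9): e=[109,6,72] → X
    (4,4)@(9, 9): e=[45,126,16] → X
    (5,4)@(11, 9): e=[29,156,2] → X
    (6,4)@(13, 9): e=[13,186,-12] → .
  covered (25 px):
    . . . . . . .
    . . . . . . .
    X X . . . . .
    X X X X . . .
    X X X X X X .
    X X X X X X .
    X X X X . . .
    X X . . . . .
    X . . . . . .
    . . . . . . .
T3:
  2·area = 3  (B↔C swapped to make it positive)
  edge (8, 16)→(9, 19): d=(1,3) right/bottom  bias=-1
  edge (9, 19)→(6, 13): d=(-3,-6) top-left  bias=+0
  edge (6, 13)→(8, 16): d=(2,3) right/bottom  bias=-1
    (1,0)@(3, 1): e=[0,18,-15] → .  [on edge]
    (0,1)@(1, 3): e=[8,0,-5] → .  [on edge]
    (1,3)@(3, 7): e=[6,0,-3] → .  [on edge]
    (2,3)@(5, 7): e=[0,12,-9] → .  [on edge]
    (2,5)@(5, 11): e=[4,0,-1] → .  [on edge]
    (3,6)@(7, 13): e=[0,6,-3] → .  [on edge]
    (3,7)@(7, 15): e=[2,0,1] → X  [on edge]
    (4,7)@(9, 15): e=[-4,12,-5] → .
    (3,8)@(7, 17): e=[4,-6,5] → .
    (4,9)@(9, 19): e=[0,0,3] → .  [on edge]
  covered (1 px):
    . . . . . . .
    . . . . . . .
    . . . . . . .
    . . . . . . .
    . . . . . . .
    . . . . . . .
    . . . . . . .
    . . . X . . .
    . . . . . . .
    . . . . . . .

Answer: 38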